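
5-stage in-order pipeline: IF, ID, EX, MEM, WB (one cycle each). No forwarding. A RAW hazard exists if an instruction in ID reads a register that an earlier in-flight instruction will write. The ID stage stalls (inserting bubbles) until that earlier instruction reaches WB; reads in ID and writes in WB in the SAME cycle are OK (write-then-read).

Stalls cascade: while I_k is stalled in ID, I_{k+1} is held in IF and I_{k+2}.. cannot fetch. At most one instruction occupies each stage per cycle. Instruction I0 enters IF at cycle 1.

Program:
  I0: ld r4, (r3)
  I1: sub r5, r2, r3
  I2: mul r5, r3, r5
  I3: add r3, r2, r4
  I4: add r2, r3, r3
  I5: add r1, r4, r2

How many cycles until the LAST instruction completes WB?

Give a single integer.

I0 ld r4 <- r3: IF@1 ID@2 stall=0 (-) EX@3 MEM@4 WB@5
I1 sub r5 <- r2,r3: IF@2 ID@3 stall=0 (-) EX@4 MEM@5 WB@6
I2 mul r5 <- r3,r5: IF@3 ID@4 stall=2 (RAW on I1.r5 (WB@6)) EX@7 MEM@8 WB@9
I3 add r3 <- r2,r4: IF@4 ID@7 stall=0 (-) EX@8 MEM@9 WB@10
I4 add r2 <- r3,r3: IF@7 ID@8 stall=2 (RAW on I3.r3 (WB@10)) EX@11 MEM@12 WB@13
I5 add r1 <- r4,r2: IF@8 ID@11 stall=2 (RAW on I4.r2 (WB@13)) EX@14 MEM@15 WB@16

Answer: 16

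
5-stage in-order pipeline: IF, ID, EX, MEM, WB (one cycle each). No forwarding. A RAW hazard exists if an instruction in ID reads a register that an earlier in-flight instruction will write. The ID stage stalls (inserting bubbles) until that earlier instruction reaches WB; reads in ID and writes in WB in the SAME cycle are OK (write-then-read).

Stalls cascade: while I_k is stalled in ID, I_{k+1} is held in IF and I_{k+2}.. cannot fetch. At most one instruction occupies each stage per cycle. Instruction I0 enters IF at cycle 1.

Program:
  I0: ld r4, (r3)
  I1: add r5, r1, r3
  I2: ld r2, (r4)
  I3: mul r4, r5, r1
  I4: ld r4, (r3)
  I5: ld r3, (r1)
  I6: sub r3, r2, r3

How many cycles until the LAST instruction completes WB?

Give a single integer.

Answer: 14

Derivation:
I0 ld r4 <- r3: IF@1 ID@2 stall=0 (-) EX@3 MEM@4 WB@5
I1 add r5 <- r1,r3: IF@2 ID@3 stall=0 (-) EX@4 MEM@5 WB@6
I2 ld r2 <- r4: IF@3 ID@4 stall=1 (RAW on I0.r4 (WB@5)) EX@6 MEM@7 WB@8
I3 mul r4 <- r5,r1: IF@4 ID@6 stall=0 (-) EX@7 MEM@8 WB@9
I4 ld r4 <- r3: IF@6 ID@7 stall=0 (-) EX@8 MEM@9 WB@10
I5 ld r3 <- r1: IF@7 ID@8 stall=0 (-) EX@9 MEM@10 WB@11
I6 sub r3 <- r2,r3: IF@8 ID@9 stall=2 (RAW on I5.r3 (WB@11)) EX@12 MEM@13 WB@14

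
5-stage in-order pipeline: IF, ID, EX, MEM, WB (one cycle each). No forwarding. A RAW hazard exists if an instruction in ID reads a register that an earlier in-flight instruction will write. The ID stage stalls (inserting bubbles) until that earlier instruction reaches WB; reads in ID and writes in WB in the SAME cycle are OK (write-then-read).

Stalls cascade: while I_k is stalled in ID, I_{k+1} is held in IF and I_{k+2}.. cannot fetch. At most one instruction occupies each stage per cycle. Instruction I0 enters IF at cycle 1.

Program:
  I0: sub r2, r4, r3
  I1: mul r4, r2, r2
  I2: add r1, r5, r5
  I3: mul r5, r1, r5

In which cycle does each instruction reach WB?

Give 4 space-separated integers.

I0 sub r2 <- r4,r3: IF@1 ID@2 stall=0 (-) EX@3 MEM@4 WB@5
I1 mul r4 <- r2,r2: IF@2 ID@3 stall=2 (RAW on I0.r2 (WB@5)) EX@6 MEM@7 WB@8
I2 add r1 <- r5,r5: IF@3 ID@6 stall=0 (-) EX@7 MEM@8 WB@9
I3 mul r5 <- r1,r5: IF@6 ID@7 stall=2 (RAW on I2.r1 (WB@9)) EX@10 MEM@11 WB@12

Answer: 5 8 9 12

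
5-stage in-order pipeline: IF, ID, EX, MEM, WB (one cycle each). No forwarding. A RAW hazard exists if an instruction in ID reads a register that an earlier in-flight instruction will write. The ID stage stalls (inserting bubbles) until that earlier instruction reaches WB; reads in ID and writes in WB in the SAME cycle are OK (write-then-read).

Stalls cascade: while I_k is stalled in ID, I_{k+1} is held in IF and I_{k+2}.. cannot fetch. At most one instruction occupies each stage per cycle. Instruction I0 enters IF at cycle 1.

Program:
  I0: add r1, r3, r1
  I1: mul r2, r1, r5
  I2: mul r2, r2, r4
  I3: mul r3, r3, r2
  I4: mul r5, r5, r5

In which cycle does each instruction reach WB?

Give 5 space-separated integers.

I0 add r1 <- r3,r1: IF@1 ID@2 stall=0 (-) EX@3 MEM@4 WB@5
I1 mul r2 <- r1,r5: IF@2 ID@3 stall=2 (RAW on I0.r1 (WB@5)) EX@6 MEM@7 WB@8
I2 mul r2 <- r2,r4: IF@3 ID@6 stall=2 (RAW on I1.r2 (WB@8)) EX@9 MEM@10 WB@11
I3 mul r3 <- r3,r2: IF@6 ID@9 stall=2 (RAW on I2.r2 (WB@11)) EX@12 MEM@13 WB@14
I4 mul r5 <- r5,r5: IF@9 ID@12 stall=0 (-) EX@13 MEM@14 WB@15

Answer: 5 8 11 14 15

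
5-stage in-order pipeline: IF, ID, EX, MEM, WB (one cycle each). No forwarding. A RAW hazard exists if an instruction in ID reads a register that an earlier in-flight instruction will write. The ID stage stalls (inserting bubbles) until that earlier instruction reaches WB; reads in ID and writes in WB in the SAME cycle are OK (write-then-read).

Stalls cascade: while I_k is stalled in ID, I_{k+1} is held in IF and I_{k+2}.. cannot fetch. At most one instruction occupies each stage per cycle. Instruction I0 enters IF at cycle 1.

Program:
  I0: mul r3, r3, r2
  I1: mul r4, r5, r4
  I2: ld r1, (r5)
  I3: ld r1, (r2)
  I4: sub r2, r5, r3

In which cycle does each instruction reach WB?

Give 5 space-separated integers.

Answer: 5 6 7 8 9

Derivation:
I0 mul r3 <- r3,r2: IF@1 ID@2 stall=0 (-) EX@3 MEM@4 WB@5
I1 mul r4 <- r5,r4: IF@2 ID@3 stall=0 (-) EX@4 MEM@5 WB@6
I2 ld r1 <- r5: IF@3 ID@4 stall=0 (-) EX@5 MEM@6 WB@7
I3 ld r1 <- r2: IF@4 ID@5 stall=0 (-) EX@6 MEM@7 WB@8
I4 sub r2 <- r5,r3: IF@5 ID@6 stall=0 (-) EX@7 MEM@8 WB@9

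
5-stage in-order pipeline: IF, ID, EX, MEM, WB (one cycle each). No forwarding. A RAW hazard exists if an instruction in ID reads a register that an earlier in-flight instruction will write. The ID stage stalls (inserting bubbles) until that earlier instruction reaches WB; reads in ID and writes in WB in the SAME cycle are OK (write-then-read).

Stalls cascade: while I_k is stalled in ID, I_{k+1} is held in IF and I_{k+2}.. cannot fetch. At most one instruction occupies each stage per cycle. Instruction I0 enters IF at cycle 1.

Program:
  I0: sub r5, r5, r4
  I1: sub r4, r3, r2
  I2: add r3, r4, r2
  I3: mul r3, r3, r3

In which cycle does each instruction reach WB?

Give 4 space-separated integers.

I0 sub r5 <- r5,r4: IF@1 ID@2 stall=0 (-) EX@3 MEM@4 WB@5
I1 sub r4 <- r3,r2: IF@2 ID@3 stall=0 (-) EX@4 MEM@5 WB@6
I2 add r3 <- r4,r2: IF@3 ID@4 stall=2 (RAW on I1.r4 (WB@6)) EX@7 MEM@8 WB@9
I3 mul r3 <- r3,r3: IF@4 ID@7 stall=2 (RAW on I2.r3 (WB@9)) EX@10 MEM@11 WB@12

Answer: 5 6 9 12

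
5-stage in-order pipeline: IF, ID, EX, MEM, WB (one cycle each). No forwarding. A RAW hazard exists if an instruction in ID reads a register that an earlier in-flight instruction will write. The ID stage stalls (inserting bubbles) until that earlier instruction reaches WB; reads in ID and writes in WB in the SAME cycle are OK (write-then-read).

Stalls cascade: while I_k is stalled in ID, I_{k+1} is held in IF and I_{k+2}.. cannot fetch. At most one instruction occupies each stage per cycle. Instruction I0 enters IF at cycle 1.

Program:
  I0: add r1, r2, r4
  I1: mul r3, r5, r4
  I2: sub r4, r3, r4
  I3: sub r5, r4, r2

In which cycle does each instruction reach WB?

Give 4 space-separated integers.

I0 add r1 <- r2,r4: IF@1 ID@2 stall=0 (-) EX@3 MEM@4 WB@5
I1 mul r3 <- r5,r4: IF@2 ID@3 stall=0 (-) EX@4 MEM@5 WB@6
I2 sub r4 <- r3,r4: IF@3 ID@4 stall=2 (RAW on I1.r3 (WB@6)) EX@7 MEM@8 WB@9
I3 sub r5 <- r4,r2: IF@4 ID@7 stall=2 (RAW on I2.r4 (WB@9)) EX@10 MEM@11 WB@12

Answer: 5 6 9 12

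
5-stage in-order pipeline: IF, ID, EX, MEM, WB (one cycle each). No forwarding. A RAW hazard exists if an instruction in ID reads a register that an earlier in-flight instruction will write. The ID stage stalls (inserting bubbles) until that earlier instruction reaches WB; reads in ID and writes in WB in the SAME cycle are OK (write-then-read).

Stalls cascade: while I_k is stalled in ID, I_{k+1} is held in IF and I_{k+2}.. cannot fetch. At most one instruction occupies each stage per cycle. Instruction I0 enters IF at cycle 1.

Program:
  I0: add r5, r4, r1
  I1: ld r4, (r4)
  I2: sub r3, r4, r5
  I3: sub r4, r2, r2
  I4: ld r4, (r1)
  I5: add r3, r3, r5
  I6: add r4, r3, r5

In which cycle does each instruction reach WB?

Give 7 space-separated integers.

Answer: 5 6 9 10 11 12 15

Derivation:
I0 add r5 <- r4,r1: IF@1 ID@2 stall=0 (-) EX@3 MEM@4 WB@5
I1 ld r4 <- r4: IF@2 ID@3 stall=0 (-) EX@4 MEM@5 WB@6
I2 sub r3 <- r4,r5: IF@3 ID@4 stall=2 (RAW on I1.r4 (WB@6)) EX@7 MEM@8 WB@9
I3 sub r4 <- r2,r2: IF@4 ID@7 stall=0 (-) EX@8 MEM@9 WB@10
I4 ld r4 <- r1: IF@7 ID@8 stall=0 (-) EX@9 MEM@10 WB@11
I5 add r3 <- r3,r5: IF@8 ID@9 stall=0 (-) EX@10 MEM@11 WB@12
I6 add r4 <- r3,r5: IF@9 ID@10 stall=2 (RAW on I5.r3 (WB@12)) EX@13 MEM@14 WB@15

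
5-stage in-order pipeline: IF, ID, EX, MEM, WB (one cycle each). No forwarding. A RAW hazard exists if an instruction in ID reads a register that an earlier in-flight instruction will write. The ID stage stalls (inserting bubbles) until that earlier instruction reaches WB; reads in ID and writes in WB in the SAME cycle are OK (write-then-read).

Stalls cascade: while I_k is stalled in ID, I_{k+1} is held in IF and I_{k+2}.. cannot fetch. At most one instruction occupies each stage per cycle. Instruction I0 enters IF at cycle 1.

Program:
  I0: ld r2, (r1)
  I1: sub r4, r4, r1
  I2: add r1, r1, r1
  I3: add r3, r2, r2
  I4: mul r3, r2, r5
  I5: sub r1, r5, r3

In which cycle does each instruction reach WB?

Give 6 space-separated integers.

I0 ld r2 <- r1: IF@1 ID@2 stall=0 (-) EX@3 MEM@4 WB@5
I1 sub r4 <- r4,r1: IF@2 ID@3 stall=0 (-) EX@4 MEM@5 WB@6
I2 add r1 <- r1,r1: IF@3 ID@4 stall=0 (-) EX@5 MEM@6 WB@7
I3 add r3 <- r2,r2: IF@4 ID@5 stall=0 (-) EX@6 MEM@7 WB@8
I4 mul r3 <- r2,r5: IF@5 ID@6 stall=0 (-) EX@7 MEM@8 WB@9
I5 sub r1 <- r5,r3: IF@6 ID@7 stall=2 (RAW on I4.r3 (WB@9)) EX@10 MEM@11 WB@12

Answer: 5 6 7 8 9 12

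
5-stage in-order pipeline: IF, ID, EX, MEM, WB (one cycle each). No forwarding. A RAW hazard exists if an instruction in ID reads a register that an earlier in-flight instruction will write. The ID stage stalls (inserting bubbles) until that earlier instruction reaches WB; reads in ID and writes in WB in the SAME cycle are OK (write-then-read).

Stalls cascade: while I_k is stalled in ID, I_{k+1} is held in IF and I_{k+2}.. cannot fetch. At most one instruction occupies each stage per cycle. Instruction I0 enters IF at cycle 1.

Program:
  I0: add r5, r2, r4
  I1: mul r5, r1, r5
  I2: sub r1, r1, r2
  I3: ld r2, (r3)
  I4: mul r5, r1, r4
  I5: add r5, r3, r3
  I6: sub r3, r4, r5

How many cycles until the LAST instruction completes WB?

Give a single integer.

I0 add r5 <- r2,r4: IF@1 ID@2 stall=0 (-) EX@3 MEM@4 WB@5
I1 mul r5 <- r1,r5: IF@2 ID@3 stall=2 (RAW on I0.r5 (WB@5)) EX@6 MEM@7 WB@8
I2 sub r1 <- r1,r2: IF@3 ID@6 stall=0 (-) EX@7 MEM@8 WB@9
I3 ld r2 <- r3: IF@6 ID@7 stall=0 (-) EX@8 MEM@9 WB@10
I4 mul r5 <- r1,r4: IF@7 ID@8 stall=1 (RAW on I2.r1 (WB@9)) EX@10 MEM@11 WB@12
I5 add r5 <- r3,r3: IF@8 ID@10 stall=0 (-) EX@11 MEM@12 WB@13
I6 sub r3 <- r4,r5: IF@10 ID@11 stall=2 (RAW on I5.r5 (WB@13)) EX@14 MEM@15 WB@16

Answer: 16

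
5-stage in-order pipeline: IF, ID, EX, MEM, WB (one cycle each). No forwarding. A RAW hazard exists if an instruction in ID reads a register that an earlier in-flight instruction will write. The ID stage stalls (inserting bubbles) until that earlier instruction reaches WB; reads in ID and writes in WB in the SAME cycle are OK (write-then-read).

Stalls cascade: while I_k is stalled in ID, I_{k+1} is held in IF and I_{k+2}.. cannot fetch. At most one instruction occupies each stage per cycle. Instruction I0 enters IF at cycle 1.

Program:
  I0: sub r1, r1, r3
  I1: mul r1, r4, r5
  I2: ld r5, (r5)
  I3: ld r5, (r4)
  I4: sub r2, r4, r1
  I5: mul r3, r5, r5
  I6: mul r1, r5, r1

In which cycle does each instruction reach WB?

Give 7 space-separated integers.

I0 sub r1 <- r1,r3: IF@1 ID@2 stall=0 (-) EX@3 MEM@4 WB@5
I1 mul r1 <- r4,r5: IF@2 ID@3 stall=0 (-) EX@4 MEM@5 WB@6
I2 ld r5 <- r5: IF@3 ID@4 stall=0 (-) EX@5 MEM@6 WB@7
I3 ld r5 <- r4: IF@4 ID@5 stall=0 (-) EX@6 MEM@7 WB@8
I4 sub r2 <- r4,r1: IF@5 ID@6 stall=0 (-) EX@7 MEM@8 WB@9
I5 mul r3 <- r5,r5: IF@6 ID@7 stall=1 (RAW on I3.r5 (WB@8)) EX@9 MEM@10 WB@11
I6 mul r1 <- r5,r1: IF@7 ID@9 stall=0 (-) EX@10 MEM@11 WB@12

Answer: 5 6 7 8 9 11 12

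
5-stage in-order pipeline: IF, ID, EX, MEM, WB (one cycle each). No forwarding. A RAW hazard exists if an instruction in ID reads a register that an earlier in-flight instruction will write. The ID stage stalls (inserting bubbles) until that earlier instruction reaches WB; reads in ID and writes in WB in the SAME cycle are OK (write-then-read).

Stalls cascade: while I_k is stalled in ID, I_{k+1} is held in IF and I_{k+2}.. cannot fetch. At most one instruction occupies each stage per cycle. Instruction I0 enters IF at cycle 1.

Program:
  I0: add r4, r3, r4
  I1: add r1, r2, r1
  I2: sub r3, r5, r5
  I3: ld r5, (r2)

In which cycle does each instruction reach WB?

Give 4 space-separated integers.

I0 add r4 <- r3,r4: IF@1 ID@2 stall=0 (-) EX@3 MEM@4 WB@5
I1 add r1 <- r2,r1: IF@2 ID@3 stall=0 (-) EX@4 MEM@5 WB@6
I2 sub r3 <- r5,r5: IF@3 ID@4 stall=0 (-) EX@5 MEM@6 WB@7
I3 ld r5 <- r2: IF@4 ID@5 stall=0 (-) EX@6 MEM@7 WB@8

Answer: 5 6 7 8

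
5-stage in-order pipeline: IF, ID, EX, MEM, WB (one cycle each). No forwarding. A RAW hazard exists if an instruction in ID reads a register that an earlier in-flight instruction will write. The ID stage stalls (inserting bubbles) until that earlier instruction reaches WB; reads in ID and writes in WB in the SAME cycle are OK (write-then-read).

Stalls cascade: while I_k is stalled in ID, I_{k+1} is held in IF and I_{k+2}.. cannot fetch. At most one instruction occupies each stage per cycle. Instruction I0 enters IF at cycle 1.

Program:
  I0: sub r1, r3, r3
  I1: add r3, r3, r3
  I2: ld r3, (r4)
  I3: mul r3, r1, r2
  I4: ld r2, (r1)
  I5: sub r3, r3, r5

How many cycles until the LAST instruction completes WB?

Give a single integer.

Answer: 11

Derivation:
I0 sub r1 <- r3,r3: IF@1 ID@2 stall=0 (-) EX@3 MEM@4 WB@5
I1 add r3 <- r3,r3: IF@2 ID@3 stall=0 (-) EX@4 MEM@5 WB@6
I2 ld r3 <- r4: IF@3 ID@4 stall=0 (-) EX@5 MEM@6 WB@7
I3 mul r3 <- r1,r2: IF@4 ID@5 stall=0 (-) EX@6 MEM@7 WB@8
I4 ld r2 <- r1: IF@5 ID@6 stall=0 (-) EX@7 MEM@8 WB@9
I5 sub r3 <- r3,r5: IF@6 ID@7 stall=1 (RAW on I3.r3 (WB@8)) EX@9 MEM@10 WB@11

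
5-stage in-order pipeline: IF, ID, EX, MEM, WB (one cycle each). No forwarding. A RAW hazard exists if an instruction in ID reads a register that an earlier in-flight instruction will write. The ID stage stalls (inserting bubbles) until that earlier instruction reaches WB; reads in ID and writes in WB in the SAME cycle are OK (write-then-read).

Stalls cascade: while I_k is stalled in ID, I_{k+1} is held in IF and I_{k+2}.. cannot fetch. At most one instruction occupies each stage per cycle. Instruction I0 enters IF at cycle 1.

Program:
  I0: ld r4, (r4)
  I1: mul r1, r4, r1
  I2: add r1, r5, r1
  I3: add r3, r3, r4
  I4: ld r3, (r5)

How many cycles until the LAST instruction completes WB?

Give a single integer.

I0 ld r4 <- r4: IF@1 ID@2 stall=0 (-) EX@3 MEM@4 WB@5
I1 mul r1 <- r4,r1: IF@2 ID@3 stall=2 (RAW on I0.r4 (WB@5)) EX@6 MEM@7 WB@8
I2 add r1 <- r5,r1: IF@3 ID@6 stall=2 (RAW on I1.r1 (WB@8)) EX@9 MEM@10 WB@11
I3 add r3 <- r3,r4: IF@6 ID@9 stall=0 (-) EX@10 MEM@11 WB@12
I4 ld r3 <- r5: IF@9 ID@10 stall=0 (-) EX@11 MEM@12 WB@13

Answer: 13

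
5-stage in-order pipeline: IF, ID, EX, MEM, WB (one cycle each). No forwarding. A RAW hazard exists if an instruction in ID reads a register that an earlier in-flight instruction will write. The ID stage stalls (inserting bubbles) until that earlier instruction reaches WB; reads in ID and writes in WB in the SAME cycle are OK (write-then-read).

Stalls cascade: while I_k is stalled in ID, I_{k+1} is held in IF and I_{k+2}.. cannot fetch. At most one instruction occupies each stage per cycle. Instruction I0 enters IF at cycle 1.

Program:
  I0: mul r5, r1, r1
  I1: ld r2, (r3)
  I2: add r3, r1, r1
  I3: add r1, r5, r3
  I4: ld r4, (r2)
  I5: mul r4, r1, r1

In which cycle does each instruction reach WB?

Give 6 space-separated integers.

I0 mul r5 <- r1,r1: IF@1 ID@2 stall=0 (-) EX@3 MEM@4 WB@5
I1 ld r2 <- r3: IF@2 ID@3 stall=0 (-) EX@4 MEM@5 WB@6
I2 add r3 <- r1,r1: IF@3 ID@4 stall=0 (-) EX@5 MEM@6 WB@7
I3 add r1 <- r5,r3: IF@4 ID@5 stall=2 (RAW on I2.r3 (WB@7)) EX@8 MEM@9 WB@10
I4 ld r4 <- r2: IF@5 ID@8 stall=0 (-) EX@9 MEM@10 WB@11
I5 mul r4 <- r1,r1: IF@8 ID@9 stall=1 (RAW on I3.r1 (WB@10)) EX@11 MEM@12 WB@13

Answer: 5 6 7 10 11 13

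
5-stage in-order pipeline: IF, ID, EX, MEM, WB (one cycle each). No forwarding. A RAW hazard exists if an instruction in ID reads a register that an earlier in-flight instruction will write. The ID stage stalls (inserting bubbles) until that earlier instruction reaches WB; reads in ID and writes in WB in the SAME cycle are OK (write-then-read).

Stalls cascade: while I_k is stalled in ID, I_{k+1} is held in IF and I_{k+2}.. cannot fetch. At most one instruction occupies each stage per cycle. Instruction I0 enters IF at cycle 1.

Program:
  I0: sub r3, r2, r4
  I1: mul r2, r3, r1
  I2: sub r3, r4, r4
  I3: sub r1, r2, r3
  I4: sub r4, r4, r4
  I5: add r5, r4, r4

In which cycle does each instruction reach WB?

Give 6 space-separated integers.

Answer: 5 8 9 12 13 16

Derivation:
I0 sub r3 <- r2,r4: IF@1 ID@2 stall=0 (-) EX@3 MEM@4 WB@5
I1 mul r2 <- r3,r1: IF@2 ID@3 stall=2 (RAW on I0.r3 (WB@5)) EX@6 MEM@7 WB@8
I2 sub r3 <- r4,r4: IF@3 ID@6 stall=0 (-) EX@7 MEM@8 WB@9
I3 sub r1 <- r2,r3: IF@6 ID@7 stall=2 (RAW on I2.r3 (WB@9)) EX@10 MEM@11 WB@12
I4 sub r4 <- r4,r4: IF@7 ID@10 stall=0 (-) EX@11 MEM@12 WB@13
I5 add r5 <- r4,r4: IF@10 ID@11 stall=2 (RAW on I4.r4 (WB@13)) EX@14 MEM@15 WB@16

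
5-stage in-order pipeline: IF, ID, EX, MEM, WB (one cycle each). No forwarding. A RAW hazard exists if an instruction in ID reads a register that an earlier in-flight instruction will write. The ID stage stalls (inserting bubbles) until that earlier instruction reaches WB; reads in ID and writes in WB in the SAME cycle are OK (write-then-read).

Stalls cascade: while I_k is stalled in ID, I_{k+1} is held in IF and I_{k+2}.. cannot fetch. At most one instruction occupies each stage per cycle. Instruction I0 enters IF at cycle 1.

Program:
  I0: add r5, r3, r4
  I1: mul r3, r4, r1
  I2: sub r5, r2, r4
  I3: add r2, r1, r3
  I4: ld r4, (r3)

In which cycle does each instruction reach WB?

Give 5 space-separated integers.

I0 add r5 <- r3,r4: IF@1 ID@2 stall=0 (-) EX@3 MEM@4 WB@5
I1 mul r3 <- r4,r1: IF@2 ID@3 stall=0 (-) EX@4 MEM@5 WB@6
I2 sub r5 <- r2,r4: IF@3 ID@4 stall=0 (-) EX@5 MEM@6 WB@7
I3 add r2 <- r1,r3: IF@4 ID@5 stall=1 (RAW on I1.r3 (WB@6)) EX@7 MEM@8 WB@9
I4 ld r4 <- r3: IF@5 ID@7 stall=0 (-) EX@8 MEM@9 WB@10

Answer: 5 6 7 9 10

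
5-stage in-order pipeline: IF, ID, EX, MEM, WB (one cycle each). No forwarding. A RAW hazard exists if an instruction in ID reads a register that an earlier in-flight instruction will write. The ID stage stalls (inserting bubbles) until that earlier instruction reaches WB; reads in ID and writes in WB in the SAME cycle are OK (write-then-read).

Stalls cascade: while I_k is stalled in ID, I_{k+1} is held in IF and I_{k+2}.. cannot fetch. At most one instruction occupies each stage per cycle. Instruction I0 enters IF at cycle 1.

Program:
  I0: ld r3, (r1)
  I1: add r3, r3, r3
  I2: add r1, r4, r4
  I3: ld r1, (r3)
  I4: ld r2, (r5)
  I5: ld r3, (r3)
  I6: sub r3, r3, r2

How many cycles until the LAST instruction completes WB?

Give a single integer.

I0 ld r3 <- r1: IF@1 ID@2 stall=0 (-) EX@3 MEM@4 WB@5
I1 add r3 <- r3,r3: IF@2 ID@3 stall=2 (RAW on I0.r3 (WB@5)) EX@6 MEM@7 WB@8
I2 add r1 <- r4,r4: IF@3 ID@6 stall=0 (-) EX@7 MEM@8 WB@9
I3 ld r1 <- r3: IF@6 ID@7 stall=1 (RAW on I1.r3 (WB@8)) EX@9 MEM@10 WB@11
I4 ld r2 <- r5: IF@7 ID@9 stall=0 (-) EX@10 MEM@11 WB@12
I5 ld r3 <- r3: IF@9 ID@10 stall=0 (-) EX@11 MEM@12 WB@13
I6 sub r3 <- r3,r2: IF@10 ID@11 stall=2 (RAW on I5.r3 (WB@13)) EX@14 MEM@15 WB@16

Answer: 16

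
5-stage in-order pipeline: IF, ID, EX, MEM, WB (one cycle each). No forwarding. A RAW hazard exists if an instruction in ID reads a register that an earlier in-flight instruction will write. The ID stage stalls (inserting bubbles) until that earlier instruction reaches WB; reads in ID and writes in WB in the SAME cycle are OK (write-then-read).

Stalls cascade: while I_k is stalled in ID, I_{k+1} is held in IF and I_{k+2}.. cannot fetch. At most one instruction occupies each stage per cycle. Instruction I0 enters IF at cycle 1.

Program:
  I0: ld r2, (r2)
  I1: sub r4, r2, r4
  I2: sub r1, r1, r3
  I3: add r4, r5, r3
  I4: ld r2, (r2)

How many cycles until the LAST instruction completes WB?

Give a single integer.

I0 ld r2 <- r2: IF@1 ID@2 stall=0 (-) EX@3 MEM@4 WB@5
I1 sub r4 <- r2,r4: IF@2 ID@3 stall=2 (RAW on I0.r2 (WB@5)) EX@6 MEM@7 WB@8
I2 sub r1 <- r1,r3: IF@3 ID@6 stall=0 (-) EX@7 MEM@8 WB@9
I3 add r4 <- r5,r3: IF@6 ID@7 stall=0 (-) EX@8 MEM@9 WB@10
I4 ld r2 <- r2: IF@7 ID@8 stall=0 (-) EX@9 MEM@10 WB@11

Answer: 11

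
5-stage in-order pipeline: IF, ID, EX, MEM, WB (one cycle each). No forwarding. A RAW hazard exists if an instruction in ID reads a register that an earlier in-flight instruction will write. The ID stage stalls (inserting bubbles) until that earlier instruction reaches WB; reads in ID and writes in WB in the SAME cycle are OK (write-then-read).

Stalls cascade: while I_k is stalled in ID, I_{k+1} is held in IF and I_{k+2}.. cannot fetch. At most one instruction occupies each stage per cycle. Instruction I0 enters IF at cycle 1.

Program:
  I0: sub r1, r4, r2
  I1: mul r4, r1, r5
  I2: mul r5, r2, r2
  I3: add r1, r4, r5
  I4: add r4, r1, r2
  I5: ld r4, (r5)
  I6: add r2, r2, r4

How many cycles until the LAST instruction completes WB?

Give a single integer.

Answer: 19

Derivation:
I0 sub r1 <- r4,r2: IF@1 ID@2 stall=0 (-) EX@3 MEM@4 WB@5
I1 mul r4 <- r1,r5: IF@2 ID@3 stall=2 (RAW on I0.r1 (WB@5)) EX@6 MEM@7 WB@8
I2 mul r5 <- r2,r2: IF@3 ID@6 stall=0 (-) EX@7 MEM@8 WB@9
I3 add r1 <- r4,r5: IF@6 ID@7 stall=2 (RAW on I2.r5 (WB@9)) EX@10 MEM@11 WB@12
I4 add r4 <- r1,r2: IF@7 ID@10 stall=2 (RAW on I3.r1 (WB@12)) EX@13 MEM@14 WB@15
I5 ld r4 <- r5: IF@10 ID@13 stall=0 (-) EX@14 MEM@15 WB@16
I6 add r2 <- r2,r4: IF@13 ID@14 stall=2 (RAW on I5.r4 (WB@16)) EX@17 MEM@18 WB@19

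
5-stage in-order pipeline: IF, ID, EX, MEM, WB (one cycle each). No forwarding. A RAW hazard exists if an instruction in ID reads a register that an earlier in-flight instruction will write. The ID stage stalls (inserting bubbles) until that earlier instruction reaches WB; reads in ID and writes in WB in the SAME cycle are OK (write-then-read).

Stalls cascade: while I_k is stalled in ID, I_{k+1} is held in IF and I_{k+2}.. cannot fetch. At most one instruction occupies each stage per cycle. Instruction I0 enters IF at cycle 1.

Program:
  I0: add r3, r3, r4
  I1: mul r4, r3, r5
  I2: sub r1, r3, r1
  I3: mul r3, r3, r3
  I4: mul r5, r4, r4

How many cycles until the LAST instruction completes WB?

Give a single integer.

Answer: 11

Derivation:
I0 add r3 <- r3,r4: IF@1 ID@2 stall=0 (-) EX@3 MEM@4 WB@5
I1 mul r4 <- r3,r5: IF@2 ID@3 stall=2 (RAW on I0.r3 (WB@5)) EX@6 MEM@7 WB@8
I2 sub r1 <- r3,r1: IF@3 ID@6 stall=0 (-) EX@7 MEM@8 WB@9
I3 mul r3 <- r3,r3: IF@6 ID@7 stall=0 (-) EX@8 MEM@9 WB@10
I4 mul r5 <- r4,r4: IF@7 ID@8 stall=0 (-) EX@9 MEM@10 WB@11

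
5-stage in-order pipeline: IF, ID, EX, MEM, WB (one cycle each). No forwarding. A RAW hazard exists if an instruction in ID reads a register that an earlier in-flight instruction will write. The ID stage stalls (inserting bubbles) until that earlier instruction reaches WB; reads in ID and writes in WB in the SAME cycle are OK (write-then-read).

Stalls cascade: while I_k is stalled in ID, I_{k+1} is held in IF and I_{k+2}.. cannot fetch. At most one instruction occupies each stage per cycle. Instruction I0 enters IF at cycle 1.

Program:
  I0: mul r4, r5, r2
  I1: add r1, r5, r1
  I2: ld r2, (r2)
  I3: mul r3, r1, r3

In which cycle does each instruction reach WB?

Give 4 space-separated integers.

Answer: 5 6 7 9

Derivation:
I0 mul r4 <- r5,r2: IF@1 ID@2 stall=0 (-) EX@3 MEM@4 WB@5
I1 add r1 <- r5,r1: IF@2 ID@3 stall=0 (-) EX@4 MEM@5 WB@6
I2 ld r2 <- r2: IF@3 ID@4 stall=0 (-) EX@5 MEM@6 WB@7
I3 mul r3 <- r1,r3: IF@4 ID@5 stall=1 (RAW on I1.r1 (WB@6)) EX@7 MEM@8 WB@9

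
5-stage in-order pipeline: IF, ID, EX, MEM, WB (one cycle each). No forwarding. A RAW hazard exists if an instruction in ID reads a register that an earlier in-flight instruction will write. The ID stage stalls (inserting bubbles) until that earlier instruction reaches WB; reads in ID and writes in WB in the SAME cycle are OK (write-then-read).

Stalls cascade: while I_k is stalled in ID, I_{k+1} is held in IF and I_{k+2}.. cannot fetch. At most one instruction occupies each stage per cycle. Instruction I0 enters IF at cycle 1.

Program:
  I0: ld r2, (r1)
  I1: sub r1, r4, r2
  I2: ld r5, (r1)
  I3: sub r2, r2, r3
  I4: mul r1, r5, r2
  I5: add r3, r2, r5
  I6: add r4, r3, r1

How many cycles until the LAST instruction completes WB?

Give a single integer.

Answer: 19

Derivation:
I0 ld r2 <- r1: IF@1 ID@2 stall=0 (-) EX@3 MEM@4 WB@5
I1 sub r1 <- r4,r2: IF@2 ID@3 stall=2 (RAW on I0.r2 (WB@5)) EX@6 MEM@7 WB@8
I2 ld r5 <- r1: IF@3 ID@6 stall=2 (RAW on I1.r1 (WB@8)) EX@9 MEM@10 WB@11
I3 sub r2 <- r2,r3: IF@6 ID@9 stall=0 (-) EX@10 MEM@11 WB@12
I4 mul r1 <- r5,r2: IF@9 ID@10 stall=2 (RAW on I3.r2 (WB@12)) EX@13 MEM@14 WB@15
I5 add r3 <- r2,r5: IF@10 ID@13 stall=0 (-) EX@14 MEM@15 WB@16
I6 add r4 <- r3,r1: IF@13 ID@14 stall=2 (RAW on I5.r3 (WB@16)) EX@17 MEM@18 WB@19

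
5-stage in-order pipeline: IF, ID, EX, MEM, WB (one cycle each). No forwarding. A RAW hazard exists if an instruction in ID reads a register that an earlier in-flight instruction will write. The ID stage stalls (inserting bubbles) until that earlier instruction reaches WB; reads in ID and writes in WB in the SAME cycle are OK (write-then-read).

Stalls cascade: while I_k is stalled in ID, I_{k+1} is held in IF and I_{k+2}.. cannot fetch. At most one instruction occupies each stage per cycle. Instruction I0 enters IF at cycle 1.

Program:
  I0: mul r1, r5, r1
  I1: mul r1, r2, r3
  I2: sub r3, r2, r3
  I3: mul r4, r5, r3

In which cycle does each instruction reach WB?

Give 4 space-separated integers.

Answer: 5 6 7 10

Derivation:
I0 mul r1 <- r5,r1: IF@1 ID@2 stall=0 (-) EX@3 MEM@4 WB@5
I1 mul r1 <- r2,r3: IF@2 ID@3 stall=0 (-) EX@4 MEM@5 WB@6
I2 sub r3 <- r2,r3: IF@3 ID@4 stall=0 (-) EX@5 MEM@6 WB@7
I3 mul r4 <- r5,r3: IF@4 ID@5 stall=2 (RAW on I2.r3 (WB@7)) EX@8 MEM@9 WB@10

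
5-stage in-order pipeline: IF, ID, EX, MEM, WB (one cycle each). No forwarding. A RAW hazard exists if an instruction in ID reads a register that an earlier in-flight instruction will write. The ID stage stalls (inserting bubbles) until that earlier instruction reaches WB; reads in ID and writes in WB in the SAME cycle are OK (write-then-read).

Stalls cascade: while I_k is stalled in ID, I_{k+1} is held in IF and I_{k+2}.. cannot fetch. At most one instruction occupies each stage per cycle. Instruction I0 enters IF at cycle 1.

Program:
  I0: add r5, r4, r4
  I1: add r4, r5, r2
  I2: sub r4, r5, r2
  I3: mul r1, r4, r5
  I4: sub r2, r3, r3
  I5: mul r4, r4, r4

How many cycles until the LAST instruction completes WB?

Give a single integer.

I0 add r5 <- r4,r4: IF@1 ID@2 stall=0 (-) EX@3 MEM@4 WB@5
I1 add r4 <- r5,r2: IF@2 ID@3 stall=2 (RAW on I0.r5 (WB@5)) EX@6 MEM@7 WB@8
I2 sub r4 <- r5,r2: IF@3 ID@6 stall=0 (-) EX@7 MEM@8 WB@9
I3 mul r1 <- r4,r5: IF@6 ID@7 stall=2 (RAW on I2.r4 (WB@9)) EX@10 MEM@11 WB@12
I4 sub r2 <- r3,r3: IF@7 ID@10 stall=0 (-) EX@11 MEM@12 WB@13
I5 mul r4 <- r4,r4: IF@10 ID@11 stall=0 (-) EX@12 MEM@13 WB@14

Answer: 14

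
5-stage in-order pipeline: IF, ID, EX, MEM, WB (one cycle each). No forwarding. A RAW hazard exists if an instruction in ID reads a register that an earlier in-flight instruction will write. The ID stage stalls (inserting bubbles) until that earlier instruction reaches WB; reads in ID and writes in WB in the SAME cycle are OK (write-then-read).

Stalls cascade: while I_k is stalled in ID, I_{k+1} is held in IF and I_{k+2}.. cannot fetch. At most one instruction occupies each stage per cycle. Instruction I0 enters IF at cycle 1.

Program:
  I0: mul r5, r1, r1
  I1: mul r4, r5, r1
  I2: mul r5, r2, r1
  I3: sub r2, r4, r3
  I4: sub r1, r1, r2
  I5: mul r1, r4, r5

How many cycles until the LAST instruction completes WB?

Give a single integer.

I0 mul r5 <- r1,r1: IF@1 ID@2 stall=0 (-) EX@3 MEM@4 WB@5
I1 mul r4 <- r5,r1: IF@2 ID@3 stall=2 (RAW on I0.r5 (WB@5)) EX@6 MEM@7 WB@8
I2 mul r5 <- r2,r1: IF@3 ID@6 stall=0 (-) EX@7 MEM@8 WB@9
I3 sub r2 <- r4,r3: IF@6 ID@7 stall=1 (RAW on I1.r4 (WB@8)) EX@9 MEM@10 WB@11
I4 sub r1 <- r1,r2: IF@7 ID@9 stall=2 (RAW on I3.r2 (WB@11)) EX@12 MEM@13 WB@14
I5 mul r1 <- r4,r5: IF@9 ID@12 stall=0 (-) EX@13 MEM@14 WB@15

Answer: 15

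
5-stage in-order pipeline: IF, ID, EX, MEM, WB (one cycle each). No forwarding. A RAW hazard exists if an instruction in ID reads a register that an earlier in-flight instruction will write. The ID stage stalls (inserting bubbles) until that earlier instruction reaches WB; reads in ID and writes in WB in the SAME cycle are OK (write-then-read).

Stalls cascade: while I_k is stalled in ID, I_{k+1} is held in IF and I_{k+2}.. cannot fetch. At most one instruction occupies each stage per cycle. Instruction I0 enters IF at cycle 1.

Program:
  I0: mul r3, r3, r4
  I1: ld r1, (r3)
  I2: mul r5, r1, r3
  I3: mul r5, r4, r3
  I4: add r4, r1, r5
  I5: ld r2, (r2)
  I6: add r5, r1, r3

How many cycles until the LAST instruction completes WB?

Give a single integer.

Answer: 17

Derivation:
I0 mul r3 <- r3,r4: IF@1 ID@2 stall=0 (-) EX@3 MEM@4 WB@5
I1 ld r1 <- r3: IF@2 ID@3 stall=2 (RAW on I0.r3 (WB@5)) EX@6 MEM@7 WB@8
I2 mul r5 <- r1,r3: IF@3 ID@6 stall=2 (RAW on I1.r1 (WB@8)) EX@9 MEM@10 WB@11
I3 mul r5 <- r4,r3: IF@6 ID@9 stall=0 (-) EX@10 MEM@11 WB@12
I4 add r4 <- r1,r5: IF@9 ID@10 stall=2 (RAW on I3.r5 (WB@12)) EX@13 MEM@14 WB@15
I5 ld r2 <- r2: IF@10 ID@13 stall=0 (-) EX@14 MEM@15 WB@16
I6 add r5 <- r1,r3: IF@13 ID@14 stall=0 (-) EX@15 MEM@16 WB@17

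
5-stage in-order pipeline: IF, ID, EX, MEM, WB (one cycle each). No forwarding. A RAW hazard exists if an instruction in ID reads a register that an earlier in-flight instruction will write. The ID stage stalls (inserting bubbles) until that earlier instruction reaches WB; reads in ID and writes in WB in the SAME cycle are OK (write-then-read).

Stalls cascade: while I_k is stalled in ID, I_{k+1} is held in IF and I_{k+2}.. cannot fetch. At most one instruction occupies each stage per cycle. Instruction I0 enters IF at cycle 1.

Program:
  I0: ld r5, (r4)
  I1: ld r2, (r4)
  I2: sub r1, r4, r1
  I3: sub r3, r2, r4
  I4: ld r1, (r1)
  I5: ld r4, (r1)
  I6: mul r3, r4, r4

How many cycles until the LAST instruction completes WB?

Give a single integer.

Answer: 16

Derivation:
I0 ld r5 <- r4: IF@1 ID@2 stall=0 (-) EX@3 MEM@4 WB@5
I1 ld r2 <- r4: IF@2 ID@3 stall=0 (-) EX@4 MEM@5 WB@6
I2 sub r1 <- r4,r1: IF@3 ID@4 stall=0 (-) EX@5 MEM@6 WB@7
I3 sub r3 <- r2,r4: IF@4 ID@5 stall=1 (RAW on I1.r2 (WB@6)) EX@7 MEM@8 WB@9
I4 ld r1 <- r1: IF@5 ID@7 stall=0 (-) EX@8 MEM@9 WB@10
I5 ld r4 <- r1: IF@7 ID@8 stall=2 (RAW on I4.r1 (WB@10)) EX@11 MEM@12 WB@13
I6 mul r3 <- r4,r4: IF@8 ID@11 stall=2 (RAW on I5.r4 (WB@13)) EX@14 MEM@15 WB@16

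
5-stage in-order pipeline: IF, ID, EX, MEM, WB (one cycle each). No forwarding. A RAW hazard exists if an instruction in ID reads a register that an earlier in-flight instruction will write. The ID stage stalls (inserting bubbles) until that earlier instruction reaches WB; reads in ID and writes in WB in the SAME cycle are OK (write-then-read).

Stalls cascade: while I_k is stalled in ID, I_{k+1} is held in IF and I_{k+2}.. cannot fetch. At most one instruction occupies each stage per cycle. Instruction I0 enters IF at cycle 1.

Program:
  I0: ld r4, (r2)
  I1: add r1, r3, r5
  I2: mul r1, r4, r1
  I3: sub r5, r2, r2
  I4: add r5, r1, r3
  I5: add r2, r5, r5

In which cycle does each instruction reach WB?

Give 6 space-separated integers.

Answer: 5 6 9 10 12 15

Derivation:
I0 ld r4 <- r2: IF@1 ID@2 stall=0 (-) EX@3 MEM@4 WB@5
I1 add r1 <- r3,r5: IF@2 ID@3 stall=0 (-) EX@4 MEM@5 WB@6
I2 mul r1 <- r4,r1: IF@3 ID@4 stall=2 (RAW on I1.r1 (WB@6)) EX@7 MEM@8 WB@9
I3 sub r5 <- r2,r2: IF@4 ID@7 stall=0 (-) EX@8 MEM@9 WB@10
I4 add r5 <- r1,r3: IF@7 ID@8 stall=1 (RAW on I2.r1 (WB@9)) EX@10 MEM@11 WB@12
I5 add r2 <- r5,r5: IF@8 ID@10 stall=2 (RAW on I4.r5 (WB@12)) EX@13 MEM@14 WB@15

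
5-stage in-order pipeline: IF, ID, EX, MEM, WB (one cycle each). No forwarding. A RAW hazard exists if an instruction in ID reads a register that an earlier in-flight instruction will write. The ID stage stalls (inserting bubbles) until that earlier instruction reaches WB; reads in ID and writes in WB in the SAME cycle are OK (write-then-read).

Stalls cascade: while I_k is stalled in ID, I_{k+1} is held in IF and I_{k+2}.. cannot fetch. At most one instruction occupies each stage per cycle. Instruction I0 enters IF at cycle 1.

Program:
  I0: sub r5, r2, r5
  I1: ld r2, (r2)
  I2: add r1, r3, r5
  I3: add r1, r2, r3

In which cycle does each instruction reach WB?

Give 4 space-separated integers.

Answer: 5 6 8 9

Derivation:
I0 sub r5 <- r2,r5: IF@1 ID@2 stall=0 (-) EX@3 MEM@4 WB@5
I1 ld r2 <- r2: IF@2 ID@3 stall=0 (-) EX@4 MEM@5 WB@6
I2 add r1 <- r3,r5: IF@3 ID@4 stall=1 (RAW on I0.r5 (WB@5)) EX@6 MEM@7 WB@8
I3 add r1 <- r2,r3: IF@4 ID@6 stall=0 (-) EX@7 MEM@8 WB@9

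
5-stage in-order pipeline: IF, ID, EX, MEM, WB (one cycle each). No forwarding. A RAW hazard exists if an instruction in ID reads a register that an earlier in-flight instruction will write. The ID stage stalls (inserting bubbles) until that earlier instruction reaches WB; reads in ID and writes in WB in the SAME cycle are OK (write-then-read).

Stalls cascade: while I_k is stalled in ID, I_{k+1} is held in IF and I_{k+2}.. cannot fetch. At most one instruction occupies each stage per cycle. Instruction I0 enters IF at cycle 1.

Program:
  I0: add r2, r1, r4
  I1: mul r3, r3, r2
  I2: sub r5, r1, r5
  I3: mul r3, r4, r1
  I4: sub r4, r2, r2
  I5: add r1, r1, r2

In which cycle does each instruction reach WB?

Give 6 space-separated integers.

I0 add r2 <- r1,r4: IF@1 ID@2 stall=0 (-) EX@3 MEM@4 WB@5
I1 mul r3 <- r3,r2: IF@2 ID@3 stall=2 (RAW on I0.r2 (WB@5)) EX@6 MEM@7 WB@8
I2 sub r5 <- r1,r5: IF@3 ID@6 stall=0 (-) EX@7 MEM@8 WB@9
I3 mul r3 <- r4,r1: IF@6 ID@7 stall=0 (-) EX@8 MEM@9 WB@10
I4 sub r4 <- r2,r2: IF@7 ID@8 stall=0 (-) EX@9 MEM@10 WB@11
I5 add r1 <- r1,r2: IF@8 ID@9 stall=0 (-) EX@10 MEM@11 WB@12

Answer: 5 8 9 10 11 12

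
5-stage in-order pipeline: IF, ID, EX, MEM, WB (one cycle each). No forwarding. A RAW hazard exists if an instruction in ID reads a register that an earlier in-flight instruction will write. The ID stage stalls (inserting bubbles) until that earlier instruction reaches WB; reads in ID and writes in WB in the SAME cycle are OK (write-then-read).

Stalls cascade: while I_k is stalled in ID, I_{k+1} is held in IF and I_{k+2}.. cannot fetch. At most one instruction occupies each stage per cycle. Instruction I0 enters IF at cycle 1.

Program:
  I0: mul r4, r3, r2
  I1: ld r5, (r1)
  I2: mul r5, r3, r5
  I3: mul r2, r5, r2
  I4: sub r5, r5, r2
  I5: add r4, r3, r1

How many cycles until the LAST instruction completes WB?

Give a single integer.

I0 mul r4 <- r3,r2: IF@1 ID@2 stall=0 (-) EX@3 MEM@4 WB@5
I1 ld r5 <- r1: IF@2 ID@3 stall=0 (-) EX@4 MEM@5 WB@6
I2 mul r5 <- r3,r5: IF@3 ID@4 stall=2 (RAW on I1.r5 (WB@6)) EX@7 MEM@8 WB@9
I3 mul r2 <- r5,r2: IF@4 ID@7 stall=2 (RAW on I2.r5 (WB@9)) EX@10 MEM@11 WB@12
I4 sub r5 <- r5,r2: IF@7 ID@10 stall=2 (RAW on I3.r2 (WB@12)) EX@13 MEM@14 WB@15
I5 add r4 <- r3,r1: IF@10 ID@13 stall=0 (-) EX@14 MEM@15 WB@16

Answer: 16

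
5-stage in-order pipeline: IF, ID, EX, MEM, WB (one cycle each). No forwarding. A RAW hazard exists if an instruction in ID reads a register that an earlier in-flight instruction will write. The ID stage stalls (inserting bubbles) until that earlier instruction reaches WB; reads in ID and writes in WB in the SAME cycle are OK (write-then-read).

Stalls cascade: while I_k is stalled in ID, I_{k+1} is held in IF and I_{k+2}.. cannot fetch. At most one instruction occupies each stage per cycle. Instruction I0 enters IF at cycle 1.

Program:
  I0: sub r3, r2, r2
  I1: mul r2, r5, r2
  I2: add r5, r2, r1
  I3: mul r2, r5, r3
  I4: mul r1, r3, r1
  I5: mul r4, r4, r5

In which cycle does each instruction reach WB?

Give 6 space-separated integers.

Answer: 5 6 9 12 13 14

Derivation:
I0 sub r3 <- r2,r2: IF@1 ID@2 stall=0 (-) EX@3 MEM@4 WB@5
I1 mul r2 <- r5,r2: IF@2 ID@3 stall=0 (-) EX@4 MEM@5 WB@6
I2 add r5 <- r2,r1: IF@3 ID@4 stall=2 (RAW on I1.r2 (WB@6)) EX@7 MEM@8 WB@9
I3 mul r2 <- r5,r3: IF@4 ID@7 stall=2 (RAW on I2.r5 (WB@9)) EX@10 MEM@11 WB@12
I4 mul r1 <- r3,r1: IF@7 ID@10 stall=0 (-) EX@11 MEM@12 WB@13
I5 mul r4 <- r4,r5: IF@10 ID@11 stall=0 (-) EX@12 MEM@13 WB@14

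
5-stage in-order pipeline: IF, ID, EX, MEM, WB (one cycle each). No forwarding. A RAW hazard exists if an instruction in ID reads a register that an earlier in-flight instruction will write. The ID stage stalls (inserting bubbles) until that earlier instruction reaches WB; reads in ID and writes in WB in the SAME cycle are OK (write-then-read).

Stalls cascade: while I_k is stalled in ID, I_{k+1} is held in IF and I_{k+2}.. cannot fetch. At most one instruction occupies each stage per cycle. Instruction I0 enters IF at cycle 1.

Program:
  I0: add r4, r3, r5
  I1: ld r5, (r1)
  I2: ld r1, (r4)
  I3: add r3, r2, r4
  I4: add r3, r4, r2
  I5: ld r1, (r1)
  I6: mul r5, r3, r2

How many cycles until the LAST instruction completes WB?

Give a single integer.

I0 add r4 <- r3,r5: IF@1 ID@2 stall=0 (-) EX@3 MEM@4 WB@5
I1 ld r5 <- r1: IF@2 ID@3 stall=0 (-) EX@4 MEM@5 WB@6
I2 ld r1 <- r4: IF@3 ID@4 stall=1 (RAW on I0.r4 (WB@5)) EX@6 MEM@7 WB@8
I3 add r3 <- r2,r4: IF@4 ID@6 stall=0 (-) EX@7 MEM@8 WB@9
I4 add r3 <- r4,r2: IF@6 ID@7 stall=0 (-) EX@8 MEM@9 WB@10
I5 ld r1 <- r1: IF@7 ID@8 stall=0 (-) EX@9 MEM@10 WB@11
I6 mul r5 <- r3,r2: IF@8 ID@9 stall=1 (RAW on I4.r3 (WB@10)) EX@11 MEM@12 WB@13

Answer: 13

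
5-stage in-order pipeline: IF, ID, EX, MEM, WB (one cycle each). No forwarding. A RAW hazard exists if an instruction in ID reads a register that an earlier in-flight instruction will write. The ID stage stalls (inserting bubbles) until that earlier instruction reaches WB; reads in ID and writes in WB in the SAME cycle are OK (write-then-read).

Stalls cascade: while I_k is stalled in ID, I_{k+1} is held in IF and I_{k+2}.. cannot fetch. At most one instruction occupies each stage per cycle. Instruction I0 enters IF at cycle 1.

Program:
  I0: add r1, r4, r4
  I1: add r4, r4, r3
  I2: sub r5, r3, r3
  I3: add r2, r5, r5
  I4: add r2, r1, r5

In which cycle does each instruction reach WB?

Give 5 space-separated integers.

I0 add r1 <- r4,r4: IF@1 ID@2 stall=0 (-) EX@3 MEM@4 WB@5
I1 add r4 <- r4,r3: IF@2 ID@3 stall=0 (-) EX@4 MEM@5 WB@6
I2 sub r5 <- r3,r3: IF@3 ID@4 stall=0 (-) EX@5 MEM@6 WB@7
I3 add r2 <- r5,r5: IF@4 ID@5 stall=2 (RAW on I2.r5 (WB@7)) EX@8 MEM@9 WB@10
I4 add r2 <- r1,r5: IF@5 ID@8 stall=0 (-) EX@9 MEM@10 WB@11

Answer: 5 6 7 10 11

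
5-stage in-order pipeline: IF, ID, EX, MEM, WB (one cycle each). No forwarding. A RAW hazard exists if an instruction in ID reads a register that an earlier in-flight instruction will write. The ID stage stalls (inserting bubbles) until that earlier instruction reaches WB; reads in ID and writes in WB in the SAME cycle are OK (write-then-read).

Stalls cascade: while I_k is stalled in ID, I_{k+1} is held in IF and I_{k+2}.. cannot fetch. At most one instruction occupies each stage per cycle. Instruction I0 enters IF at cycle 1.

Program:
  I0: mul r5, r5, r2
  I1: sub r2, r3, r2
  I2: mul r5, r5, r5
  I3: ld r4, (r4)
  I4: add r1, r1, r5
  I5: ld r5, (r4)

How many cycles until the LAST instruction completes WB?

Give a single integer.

I0 mul r5 <- r5,r2: IF@1 ID@2 stall=0 (-) EX@3 MEM@4 WB@5
I1 sub r2 <- r3,r2: IF@2 ID@3 stall=0 (-) EX@4 MEM@5 WB@6
I2 mul r5 <- r5,r5: IF@3 ID@4 stall=1 (RAW on I0.r5 (WB@5)) EX@6 MEM@7 WB@8
I3 ld r4 <- r4: IF@4 ID@6 stall=0 (-) EX@7 MEM@8 WB@9
I4 add r1 <- r1,r5: IF@6 ID@7 stall=1 (RAW on I2.r5 (WB@8)) EX@9 MEM@10 WB@11
I5 ld r5 <- r4: IF@7 ID@9 stall=0 (-) EX@10 MEM@11 WB@12

Answer: 12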